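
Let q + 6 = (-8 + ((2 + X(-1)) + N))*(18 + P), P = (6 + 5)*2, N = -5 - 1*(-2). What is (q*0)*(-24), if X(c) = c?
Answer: 0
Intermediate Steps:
N = -3 (N = -5 + 2 = -3)
P = 22 (P = 11*2 = 22)
q = -406 (q = -6 + (-8 + ((2 - 1) - 3))*(18 + 22) = -6 + (-8 + (1 - 3))*40 = -6 + (-8 - 2)*40 = -6 - 10*40 = -6 - 400 = -406)
(q*0)*(-24) = -406*0*(-24) = 0*(-24) = 0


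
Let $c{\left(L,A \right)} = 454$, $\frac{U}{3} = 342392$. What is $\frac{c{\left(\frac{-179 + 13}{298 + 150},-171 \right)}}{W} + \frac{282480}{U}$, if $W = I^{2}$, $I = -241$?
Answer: $\frac{703044116}{2485808719} \approx 0.28282$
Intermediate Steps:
$U = 1027176$ ($U = 3 \cdot 342392 = 1027176$)
$W = 58081$ ($W = \left(-241\right)^{2} = 58081$)
$\frac{c{\left(\frac{-179 + 13}{298 + 150},-171 \right)}}{W} + \frac{282480}{U} = \frac{454}{58081} + \frac{282480}{1027176} = 454 \cdot \frac{1}{58081} + 282480 \cdot \frac{1}{1027176} = \frac{454}{58081} + \frac{11770}{42799} = \frac{703044116}{2485808719}$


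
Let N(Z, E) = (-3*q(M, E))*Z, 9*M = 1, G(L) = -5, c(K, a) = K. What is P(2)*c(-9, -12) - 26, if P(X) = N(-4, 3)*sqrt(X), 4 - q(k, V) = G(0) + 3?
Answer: -26 - 648*sqrt(2) ≈ -942.41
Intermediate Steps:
M = 1/9 (M = (1/9)*1 = 1/9 ≈ 0.11111)
q(k, V) = 6 (q(k, V) = 4 - (-5 + 3) = 4 - 1*(-2) = 4 + 2 = 6)
N(Z, E) = -18*Z (N(Z, E) = (-3*6)*Z = -18*Z)
P(X) = 72*sqrt(X) (P(X) = (-18*(-4))*sqrt(X) = 72*sqrt(X))
P(2)*c(-9, -12) - 26 = (72*sqrt(2))*(-9) - 26 = -648*sqrt(2) - 26 = -26 - 648*sqrt(2)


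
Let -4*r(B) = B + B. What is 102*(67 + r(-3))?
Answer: 6987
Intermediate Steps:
r(B) = -B/2 (r(B) = -(B + B)/4 = -B/2)
102*(67 + r(-3)) = 102*(67 - ½*(-3)) = 102*(67 + 3/2) = 102*(137/2) = 6987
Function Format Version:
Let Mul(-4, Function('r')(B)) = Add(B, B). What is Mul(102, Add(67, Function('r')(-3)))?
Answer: 6987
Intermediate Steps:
Function('r')(B) = Mul(Rational(-1, 2), B) (Function('r')(B) = Mul(Rational(-1, 4), Add(B, B)) = Mul(Rational(-1, 4), Mul(2, B)) = Mul(Rational(-1, 2), B))
Mul(102, Add(67, Function('r')(-3))) = Mul(102, Add(67, Mul(Rational(-1, 2), -3))) = Mul(102, Add(67, Rational(3, 2))) = Mul(102, Rational(137, 2)) = 6987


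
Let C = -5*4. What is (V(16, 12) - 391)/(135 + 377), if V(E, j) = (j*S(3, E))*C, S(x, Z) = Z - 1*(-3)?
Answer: -4951/512 ≈ -9.6699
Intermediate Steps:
S(x, Z) = 3 + Z (S(x, Z) = Z + 3 = 3 + Z)
C = -20
V(E, j) = -20*j*(3 + E) (V(E, j) = (j*(3 + E))*(-20) = -20*j*(3 + E))
(V(16, 12) - 391)/(135 + 377) = (-20*12*(3 + 16) - 391)/(135 + 377) = (-20*12*19 - 391)/512 = (-4560 - 391)*(1/512) = -4951*1/512 = -4951/512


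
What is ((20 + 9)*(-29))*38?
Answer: -31958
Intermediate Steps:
((20 + 9)*(-29))*38 = (29*(-29))*38 = -841*38 = -31958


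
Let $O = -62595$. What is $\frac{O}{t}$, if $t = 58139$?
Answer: $- \frac{62595}{58139} \approx -1.0766$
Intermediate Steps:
$\frac{O}{t} = - \frac{62595}{58139}$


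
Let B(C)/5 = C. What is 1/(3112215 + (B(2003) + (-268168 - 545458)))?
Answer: 1/2308604 ≈ 4.3316e-7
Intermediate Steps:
B(C) = 5*C
1/(3112215 + (B(2003) + (-268168 - 545458))) = 1/(3112215 + (5*2003 + (-268168 - 545458))) = 1/(3112215 + (10015 - 813626)) = 1/(3112215 - 803611) = 1/2308604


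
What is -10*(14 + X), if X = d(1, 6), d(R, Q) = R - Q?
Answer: -90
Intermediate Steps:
X = -5 (X = 1 - 1*6 = 1 - 6 = -5)
-10*(14 + X) = -10*(14 - 5) = -10*9 = -90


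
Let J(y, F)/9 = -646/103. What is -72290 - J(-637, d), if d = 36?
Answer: -7440056/103 ≈ -72234.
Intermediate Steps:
J(y, F) = -5814/103 (J(y, F) = 9*(-646/103) = -5814/103)
-72290 - J(-637, d) = -72290 - 1*(-5814/103) = -72290 + 5814/103 = -7440056/103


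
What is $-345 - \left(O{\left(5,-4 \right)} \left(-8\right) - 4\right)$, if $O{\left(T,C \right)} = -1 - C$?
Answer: $-317$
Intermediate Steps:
$-345 - \left(O{\left(5,-4 \right)} \left(-8\right) - 4\right) = -345 - \left(\left(-1 - -4\right) \left(-8\right) - 4\right) = -345 - \left(\left(-1 + 4\right) \left(-8\right) - 4\right) = -345 - \left(3 \left(-8\right) - 4\right) = -345 - \left(-24 - 4\right) = -345 - -28 = -345 + 28 = -317$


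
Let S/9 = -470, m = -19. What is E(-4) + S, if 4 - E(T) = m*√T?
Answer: -4226 + 38*I ≈ -4226.0 + 38.0*I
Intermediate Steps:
S = -4230 (S = 9*(-470) = -4230)
E(T) = 4 + 19*√T (E(T) = 4 - (-19)*√T = 4 + 19*√T)
E(-4) + S = (4 + 19*√(-4)) - 4230 = (4 + 19*(2*I)) - 4230 = (4 + 38*I) - 4230 = -4226 + 38*I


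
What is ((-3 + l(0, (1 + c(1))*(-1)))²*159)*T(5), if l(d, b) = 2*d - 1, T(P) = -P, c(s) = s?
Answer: -12720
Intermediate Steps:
l(d, b) = -1 + 2*d
((-3 + l(0, (1 + c(1))*(-1)))²*159)*T(5) = ((-3 + (-1 + 2*0))²*159)*(-1*5) = ((-3 + (-1 + 0))²*159)*(-5) = ((-3 - 1)²*159)*(-5) = ((-4)²*159)*(-5) = (16*159)*(-5) = 2544*(-5) = -12720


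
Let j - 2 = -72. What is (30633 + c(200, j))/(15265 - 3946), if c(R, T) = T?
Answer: 30563/11319 ≈ 2.7001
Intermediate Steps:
j = -70 (j = 2 - 72 = -70)
(30633 + c(200, j))/(15265 - 3946) = (30633 - 70)/(15265 - 3946) = 30563/11319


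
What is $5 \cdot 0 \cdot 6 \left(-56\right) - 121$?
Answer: $-121$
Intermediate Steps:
$5 \cdot 0 \cdot 6 \left(-56\right) - 121 = 0 \cdot 6 \left(-56\right) - 121 = 0 \left(-56\right) - 121 = 0 - 121 = -121$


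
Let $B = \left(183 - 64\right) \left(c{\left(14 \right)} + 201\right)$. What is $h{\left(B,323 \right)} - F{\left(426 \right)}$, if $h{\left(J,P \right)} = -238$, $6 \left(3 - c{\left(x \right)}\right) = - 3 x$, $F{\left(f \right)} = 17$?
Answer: $-255$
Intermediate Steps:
$c{\left(x \right)} = 3 + \frac{x}{2}$ ($c{\left(x \right)} = 3 - \frac{\left(-1\right) 3 x}{6} = 3 - \frac{\left(-3\right) x}{6} = 3 + \frac{x}{2}$)
$B = 25109$ ($B = \left(183 - 64\right) \left(\left(3 + \frac{1}{2} \cdot 14\right) + 201\right) = 119 \left(\left(3 + 7\right) + 201\right) = 119 \left(10 + 201\right) = 119 \cdot 211 = 25109$)
$h{\left(B,323 \right)} - F{\left(426 \right)} = -238 - 17 = -255$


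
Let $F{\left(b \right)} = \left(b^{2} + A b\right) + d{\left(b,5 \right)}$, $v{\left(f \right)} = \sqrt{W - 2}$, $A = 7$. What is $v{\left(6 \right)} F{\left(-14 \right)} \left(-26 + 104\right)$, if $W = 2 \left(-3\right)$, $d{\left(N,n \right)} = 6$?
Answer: $16224 i \sqrt{2} \approx 22944.0 i$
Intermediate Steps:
$W = -6$
$v{\left(f \right)} = 2 i \sqrt{2}$ ($v{\left(f \right)} = \sqrt{-6 - 2} = \sqrt{-8} = 2 i \sqrt{2}$)
$F{\left(b \right)} = 6 + b^{2} + 7 b$ ($F{\left(b \right)} = \left(b^{2} + 7 b\right) + 6 = 6 + b^{2} + 7 b$)
$v{\left(6 \right)} F{\left(-14 \right)} \left(-26 + 104\right) = 2 i \sqrt{2} \left(6 + \left(-14\right)^{2} + 7 \left(-14\right)\right) \left(-26 + 104\right) = 2 i \sqrt{2} \left(6 + 196 - 98\right) 78 = 2 i \sqrt{2} \cdot 104 \cdot 78 = 208 i \sqrt{2} \cdot 78 = 16224 i \sqrt{2}$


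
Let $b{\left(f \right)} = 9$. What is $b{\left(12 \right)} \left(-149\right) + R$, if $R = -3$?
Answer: $-1344$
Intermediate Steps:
$b{\left(12 \right)} \left(-149\right) + R = 9 \left(-149\right) - 3 = -1341 - 3 = -1344$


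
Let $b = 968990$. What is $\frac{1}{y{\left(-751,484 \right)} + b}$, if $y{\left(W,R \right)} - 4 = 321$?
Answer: $\frac{1}{969315} \approx 1.0317 \cdot 10^{-6}$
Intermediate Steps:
$y{\left(W,R \right)} = 325$ ($y{\left(W,R \right)} = 4 + 321 = 325$)
$\frac{1}{y{\left(-751,484 \right)} + b} = \frac{1}{325 + 968990} = \frac{1}{969315}$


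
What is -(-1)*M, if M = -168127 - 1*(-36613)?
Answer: -131514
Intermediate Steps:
M = -131514 (M = -168127 + 36613 = -131514)
-(-1)*M = -(-1)*(-131514) = -1*131514 = -131514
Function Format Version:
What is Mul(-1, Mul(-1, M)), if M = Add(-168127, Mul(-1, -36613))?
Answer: -131514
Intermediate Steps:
M = -131514 (M = Add(-168127, 36613) = -131514)
Mul(-1, Mul(-1, M)) = Mul(-1, Mul(-1, -131514)) = Mul(-1, 131514) = -131514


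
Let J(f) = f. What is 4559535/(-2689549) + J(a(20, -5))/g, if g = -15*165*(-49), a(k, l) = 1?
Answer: -552954917576/326175054975 ≈ -1.6953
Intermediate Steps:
g = 121275 (g = -2475*(-49) = 121275)
4559535/(-2689549) + J(a(20, -5))/g = 4559535/(-2689549) + 1/121275 = 4559535*(-1/2689549) + 1*(1/121275) = -4559535/2689549 + 1/121275 = -552954917576/326175054975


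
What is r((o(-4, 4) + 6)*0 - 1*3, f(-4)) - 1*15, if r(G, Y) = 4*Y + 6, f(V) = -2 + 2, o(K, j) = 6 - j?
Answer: -9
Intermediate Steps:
f(V) = 0
r(G, Y) = 6 + 4*Y
r((o(-4, 4) + 6)*0 - 1*3, f(-4)) - 1*15 = (6 + 4*0) - 1*15 = (6 + 0) - 15 = 6 - 15 = -9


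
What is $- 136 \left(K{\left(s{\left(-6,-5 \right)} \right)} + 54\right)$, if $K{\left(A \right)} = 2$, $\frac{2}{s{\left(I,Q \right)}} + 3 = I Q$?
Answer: $-7616$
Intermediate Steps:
$s{\left(I,Q \right)} = \frac{2}{-3 + I Q}$
$- 136 \left(K{\left(s{\left(-6,-5 \right)} \right)} + 54\right) = - 136 \left(2 + 54\right) = \left(-136\right) 56 = -7616$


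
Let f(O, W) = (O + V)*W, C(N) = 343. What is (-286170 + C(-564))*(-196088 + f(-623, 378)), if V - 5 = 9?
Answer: 121845191830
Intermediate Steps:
V = 14 (V = 5 + 9 = 14)
f(O, W) = W*(14 + O) (f(O, W) = (O + 14)*W = (14 + O)*W = W*(14 + O))
(-286170 + C(-564))*(-196088 + f(-623, 378)) = (-286170 + 343)*(-196088 + 378*(14 - 623)) = -285827*(-196088 + 378*(-609)) = -285827*(-196088 - 230202) = -285827*(-426290) = 121845191830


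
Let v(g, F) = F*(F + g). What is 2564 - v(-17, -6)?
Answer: 2426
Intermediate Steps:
2564 - v(-17, -6) = 2564 - (-6)*(-6 - 17) = 2564 - (-6)*(-23) = 2564 - 1*138 = 2564 - 138 = 2426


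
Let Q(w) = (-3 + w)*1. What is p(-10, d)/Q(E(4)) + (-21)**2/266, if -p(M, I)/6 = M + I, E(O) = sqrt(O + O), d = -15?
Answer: -17037/38 - 300*sqrt(2) ≈ -872.61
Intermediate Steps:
E(O) = sqrt(2)*sqrt(O) (E(O) = sqrt(2*O) = sqrt(2)*sqrt(O))
p(M, I) = -6*I - 6*M (p(M, I) = -6*(M + I) = -6*(I + M) = -6*I - 6*M)
Q(w) = -3 + w
p(-10, d)/Q(E(4)) + (-21)**2/266 = (-6*(-15) - 6*(-10))/(-3 + sqrt(2)*sqrt(4)) + (-21)**2/266 = (90 + 60)/(-3 + sqrt(2)*2) + 441*(1/266) = 150/(-3 + 2*sqrt(2)) + 63/38 = 63/38 + 150/(-3 + 2*sqrt(2))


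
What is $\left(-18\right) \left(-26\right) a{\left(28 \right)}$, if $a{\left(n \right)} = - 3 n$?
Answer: $-39312$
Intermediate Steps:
$\left(-18\right) \left(-26\right) a{\left(28 \right)} = \left(-18\right) \left(-26\right) \left(\left(-3\right) 28\right) = 468 \left(-84\right) = -39312$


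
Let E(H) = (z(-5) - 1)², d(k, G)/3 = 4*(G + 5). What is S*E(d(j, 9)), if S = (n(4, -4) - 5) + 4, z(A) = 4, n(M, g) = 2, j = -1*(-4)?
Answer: 9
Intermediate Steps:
j = 4
d(k, G) = 60 + 12*G (d(k, G) = 3*(4*(G + 5)) = 3*(4*(5 + G)) = 3*(20 + 4*G) = 60 + 12*G)
E(H) = 9 (E(H) = (4 - 1)² = 3² = 9)
S = 1 (S = (2 - 5) + 4 = -3 + 4 = 1)
S*E(d(j, 9)) = 1*9 = 9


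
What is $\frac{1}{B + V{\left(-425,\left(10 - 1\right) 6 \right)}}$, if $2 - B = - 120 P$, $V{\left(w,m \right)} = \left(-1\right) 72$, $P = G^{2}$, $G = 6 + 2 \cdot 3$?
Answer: $\frac{1}{17210} \approx 5.8106 \cdot 10^{-5}$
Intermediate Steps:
$G = 12$ ($G = 6 + 6 = 12$)
$P = 144$ ($P = 12^{2} = 144$)
$V{\left(w,m \right)} = -72$
$B = 17282$ ($B = 2 - \left(-120\right) 144 = 2 - -17280 = 2 + 17280 = 17282$)
$\frac{1}{B + V{\left(-425,\left(10 - 1\right) 6 \right)}} = \frac{1}{17282 - 72} = \frac{1}{17210}$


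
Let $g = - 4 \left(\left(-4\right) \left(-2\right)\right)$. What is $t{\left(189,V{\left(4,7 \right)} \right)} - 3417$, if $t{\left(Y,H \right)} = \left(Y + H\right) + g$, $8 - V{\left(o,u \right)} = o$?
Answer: $-3256$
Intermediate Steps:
$V{\left(o,u \right)} = 8 - o$
$g = -32$ ($g = \left(-4\right) 8 = -32$)
$t{\left(Y,H \right)} = -32 + H + Y$ ($t{\left(Y,H \right)} = \left(Y + H\right) - 32 = \left(H + Y\right) - 32 = -32 + H + Y$)
$t{\left(189,V{\left(4,7 \right)} \right)} - 3417 = \left(-32 + \left(8 - 4\right) + 189\right) - 3417 = \left(-32 + 4 + 189\right) - 3417 = 161 - 3417 = -3256$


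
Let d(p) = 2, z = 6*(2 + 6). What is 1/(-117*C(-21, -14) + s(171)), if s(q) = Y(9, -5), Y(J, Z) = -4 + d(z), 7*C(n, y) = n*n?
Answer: -1/7373 ≈ -0.00013563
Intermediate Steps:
z = 48 (z = 6*8 = 48)
C(n, y) = n²/7 (C(n, y) = (n*n)/7 = n²/7)
Y(J, Z) = -2 (Y(J, Z) = -4 + 2 = -2)
s(q) = -2
1/(-117*C(-21, -14) + s(171)) = 1/(-117*(-21)²/7 - 2) = 1/(-117*441/7 - 2) = 1/(-117*63 - 2) = 1/(-7371 - 2) = 1/(-7373) = -1/7373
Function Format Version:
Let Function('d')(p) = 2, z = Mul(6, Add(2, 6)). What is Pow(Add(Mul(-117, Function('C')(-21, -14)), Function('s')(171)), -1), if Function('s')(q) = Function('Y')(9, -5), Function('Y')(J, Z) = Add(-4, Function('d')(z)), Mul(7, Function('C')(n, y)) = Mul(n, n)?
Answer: Rational(-1, 7373) ≈ -0.00013563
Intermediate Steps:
z = 48 (z = Mul(6, 8) = 48)
Function('C')(n, y) = Mul(Rational(1, 7), Pow(n, 2)) (Function('C')(n, y) = Mul(Rational(1, 7), Mul(n, n)) = Mul(Rational(1, 7), Pow(n, 2)))
Function('Y')(J, Z) = -2 (Function('Y')(J, Z) = Add(-4, 2) = -2)
Function('s')(q) = -2
Pow(Add(Mul(-117, Function('C')(-21, -14)), Function('s')(171)), -1) = Pow(Add(Mul(-117, Mul(Rational(1, 7), Pow(-21, 2))), -2), -1) = Pow(Add(Mul(-117, Mul(Rational(1, 7), 441)), -2), -1) = Pow(Add(Mul(-117, 63), -2), -1) = Pow(Add(-7371, -2), -1) = Pow(-7373, -1) = Rational(-1, 7373)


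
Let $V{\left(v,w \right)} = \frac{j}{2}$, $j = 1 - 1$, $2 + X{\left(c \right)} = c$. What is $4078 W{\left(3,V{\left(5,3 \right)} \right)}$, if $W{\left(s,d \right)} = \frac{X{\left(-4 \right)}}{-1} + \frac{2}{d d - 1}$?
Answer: $16312$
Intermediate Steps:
$X{\left(c \right)} = -2 + c$
$j = 0$
$V{\left(v,w \right)} = 0$ ($V{\left(v,w \right)} = \frac{0}{2} = 0 \cdot \frac{1}{2} = 0$)
$W{\left(s,d \right)} = 6 + \frac{2}{-1 + d^{2}}$ ($W{\left(s,d \right)} = \frac{-2 - 4}{-1} + \frac{2}{d d - 1} = \left(-6\right) \left(-1\right) + \frac{2}{d^{2} - 1} = 6 + \frac{2}{-1 + d^{2}}$)
$4078 W{\left(3,V{\left(5,3 \right)} \right)} = 4078 \frac{2 \left(-2 + 3 \cdot 0^{2}\right)}{-1 + 0^{2}} = 4078 \frac{2 \left(-2 + 3 \cdot 0\right)}{-1 + 0} = 4078 \frac{2 \left(-2 + 0\right)}{-1} = 4078 \cdot 2 \left(-1\right) \left(-2\right) = 4078 \cdot 4 = 16312$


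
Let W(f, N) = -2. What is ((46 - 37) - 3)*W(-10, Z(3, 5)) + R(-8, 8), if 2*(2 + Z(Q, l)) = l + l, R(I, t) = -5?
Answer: -17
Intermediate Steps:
Z(Q, l) = -2 + l (Z(Q, l) = -2 + (l + l)/2 = -2 + (2*l)/2 = -2 + l)
((46 - 37) - 3)*W(-10, Z(3, 5)) + R(-8, 8) = ((46 - 37) - 3)*(-2) - 5 = (9 - 3)*(-2) - 5 = 6*(-2) - 5 = -12 - 5 = -17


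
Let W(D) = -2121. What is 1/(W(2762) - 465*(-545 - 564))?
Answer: 1/513564 ≈ 1.9472e-6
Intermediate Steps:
1/(W(2762) - 465*(-545 - 564)) = 1/(-2121 - 465*(-545 - 564)) = 1/(-2121 - 465*(-1109)) = 1/(-2121 + 515685) = 1/513564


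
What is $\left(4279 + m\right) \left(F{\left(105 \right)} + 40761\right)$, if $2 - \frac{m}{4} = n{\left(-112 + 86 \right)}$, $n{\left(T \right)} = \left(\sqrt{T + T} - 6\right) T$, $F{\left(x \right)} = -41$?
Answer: $149157360 + 8469760 i \sqrt{13} \approx 1.4916 \cdot 10^{8} + 3.0538 \cdot 10^{7} i$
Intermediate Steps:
$n{\left(T \right)} = T \left(-6 + \sqrt{2} \sqrt{T}\right)$ ($n{\left(T \right)} = \left(\sqrt{2 T} - 6\right) T = \left(\sqrt{2} \sqrt{T} - 6\right) T = \left(-6 + \sqrt{2} \sqrt{T}\right) T = T \left(-6 + \sqrt{2} \sqrt{T}\right)$)
$m = -616 + 208 i \sqrt{13}$ ($m = 8 - 4 \left(- 6 \left(-112 + 86\right) + \sqrt{2} \left(-112 + 86\right)^{\frac{3}{2}}\right) = 8 - 4 \left(\left(-6\right) \left(-26\right) + \sqrt{2} \left(-26\right)^{\frac{3}{2}}\right) = 8 - 4 \left(156 + \sqrt{2} \left(- 26 i \sqrt{26}\right)\right) = 8 - 4 \left(156 - 52 i \sqrt{13}\right) = 8 - \left(624 - 208 i \sqrt{13}\right) = -616 + 208 i \sqrt{13} \approx -616.0 + 749.96 i$)
$\left(4279 + m\right) \left(F{\left(105 \right)} + 40761\right) = \left(4279 - \left(616 - 208 i \sqrt{13}\right)\right) \left(-41 + 40761\right) = \left(3663 + 208 i \sqrt{13}\right) 40720 = 149157360 + 8469760 i \sqrt{13}$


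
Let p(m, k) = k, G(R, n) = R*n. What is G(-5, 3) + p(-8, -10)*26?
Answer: -275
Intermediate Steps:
G(-5, 3) + p(-8, -10)*26 = -5*3 - 10*26 = -15 - 260 = -275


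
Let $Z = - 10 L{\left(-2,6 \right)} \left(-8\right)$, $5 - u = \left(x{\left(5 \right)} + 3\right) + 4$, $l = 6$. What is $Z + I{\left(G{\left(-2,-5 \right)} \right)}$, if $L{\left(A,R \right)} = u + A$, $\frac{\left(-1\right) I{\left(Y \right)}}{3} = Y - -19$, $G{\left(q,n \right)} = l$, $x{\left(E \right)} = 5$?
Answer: $-795$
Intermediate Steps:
$G{\left(q,n \right)} = 6$
$I{\left(Y \right)} = -57 - 3 Y$ ($I{\left(Y \right)} = - 3 \left(Y - -19\right) = - 3 \left(Y + 19\right) = - 3 \left(19 + Y\right) = -57 - 3 Y$)
$u = -7$ ($u = 5 - \left(\left(5 + 3\right) + 4\right) = 5 - \left(8 + 4\right) = 5 - 12 = -7$)
$L{\left(A,R \right)} = -7 + A$
$Z = -720$ ($Z = - 10 \left(-7 - 2\right) \left(-8\right) = \left(-10\right) \left(-9\right) \left(-8\right) = 90 \left(-8\right) = -720$)
$Z + I{\left(G{\left(-2,-5 \right)} \right)} = -720 - 75 = -795$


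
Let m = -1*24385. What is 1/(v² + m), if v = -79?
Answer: -1/18144 ≈ -5.5115e-5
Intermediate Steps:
m = -24385
1/(v² + m) = 1/((-79)² - 24385) = 1/(6241 - 24385) = 1/(-18144) = -1/18144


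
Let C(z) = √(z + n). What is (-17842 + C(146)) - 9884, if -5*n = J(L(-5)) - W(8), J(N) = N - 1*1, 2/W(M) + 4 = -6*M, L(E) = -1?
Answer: -27726 + √2474030/130 ≈ -27714.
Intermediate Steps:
W(M) = 2/(-4 - 6*M)
J(N) = -1 + N (J(N) = N - 1 = -1 + N)
n = 51/130 (n = -((-1 - 1) - (-1)/(2 + 3*8))/5 = -(-2 - (-1)/(2 + 24))/5 = -(-2 - (-1)/26)/5 = -(-2 - 1*(-1/26))/5 = -(-2 + 1/26)/5 = -⅕*(-51/26) = 51/130 ≈ 0.39231)
C(z) = √(51/130 + z) (C(z) = √(z + 51/130) = √(51/130 + z))
(-17842 + C(146)) - 9884 = (-17842 + √(6630 + 16900*146)/130) - 9884 = (-17842 + √(6630 + 2467400)/130) - 9884 = (-17842 + √2474030/130) - 9884 = -27726 + √2474030/130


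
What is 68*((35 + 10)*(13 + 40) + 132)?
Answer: 171156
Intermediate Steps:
68*((35 + 10)*(13 + 40) + 132) = 68*(45*53 + 132) = 68*(2385 + 132) = 68*2517 = 171156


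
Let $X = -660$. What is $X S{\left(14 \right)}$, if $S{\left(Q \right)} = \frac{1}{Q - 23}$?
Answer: $\frac{220}{3} \approx 73.333$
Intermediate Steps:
$S{\left(Q \right)} = \frac{1}{-23 + Q}$
$X S{\left(14 \right)} = - \frac{660}{-23 + 14} = - \frac{660}{-9} = \left(-660\right) \left(- \frac{1}{9}\right) = \frac{220}{3}$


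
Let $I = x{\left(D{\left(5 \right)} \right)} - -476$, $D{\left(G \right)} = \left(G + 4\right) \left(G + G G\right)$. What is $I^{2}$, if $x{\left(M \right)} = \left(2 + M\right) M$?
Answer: $5463575056$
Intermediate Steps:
$D{\left(G \right)} = \left(4 + G\right) \left(G + G^{2}\right)$
$x{\left(M \right)} = M \left(2 + M\right)$
$I = 73916$ ($I = 5 \left(4 + 5^{2} + 5 \cdot 5\right) \left(2 + 5 \left(4 + 5^{2} + 5 \cdot 5\right)\right) - -476 = 5 \left(4 + 25 + 25\right) \left(2 + 5 \left(4 + 25 + 25\right)\right) + 476 = 5 \cdot 54 \left(2 + 5 \cdot 54\right) + 476 = 270 \left(2 + 270\right) + 476 = 270 \cdot 272 + 476 = 73440 + 476 = 73916$)
$I^{2} = 73916^{2} = 5463575056$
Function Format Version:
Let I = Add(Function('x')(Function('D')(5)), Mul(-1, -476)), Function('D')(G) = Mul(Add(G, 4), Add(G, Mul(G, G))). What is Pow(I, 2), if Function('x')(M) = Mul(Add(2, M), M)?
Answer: 5463575056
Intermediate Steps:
Function('D')(G) = Mul(Add(4, G), Add(G, Pow(G, 2)))
Function('x')(M) = Mul(M, Add(2, M))
I = 73916 (I = Add(Mul(Mul(5, Add(4, Pow(5, 2), Mul(5, 5))), Add(2, Mul(5, Add(4, Pow(5, 2), Mul(5, 5))))), Mul(-1, -476)) = Add(Mul(Mul(5, Add(4, 25, 25)), Add(2, Mul(5, Add(4, 25, 25)))), 476) = Add(Mul(Mul(5, 54), Add(2, Mul(5, 54))), 476) = Add(Mul(270, Add(2, 270)), 476) = Add(Mul(270, 272), 476) = Add(73440, 476) = 73916)
Pow(I, 2) = Pow(73916, 2) = 5463575056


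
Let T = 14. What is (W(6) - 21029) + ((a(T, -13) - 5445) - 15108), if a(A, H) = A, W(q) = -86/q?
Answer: -124747/3 ≈ -41582.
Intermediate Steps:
(W(6) - 21029) + ((a(T, -13) - 5445) - 15108) = (-86/6 - 21029) + ((14 - 5445) - 15108) = (-86*⅙ - 21029) + (-5431 - 15108) = (-43/3 - 21029) - 20539 = -63130/3 - 20539 = -124747/3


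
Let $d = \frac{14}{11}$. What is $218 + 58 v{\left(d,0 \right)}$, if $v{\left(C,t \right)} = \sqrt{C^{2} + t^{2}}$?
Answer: $\frac{3210}{11} \approx 291.82$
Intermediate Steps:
$d = \frac{14}{11}$ ($d = 14 \cdot \frac{1}{11} = \frac{14}{11} \approx 1.2727$)
$218 + 58 v{\left(d,0 \right)} = 218 + 58 \sqrt{\left(\frac{14}{11}\right)^{2} + 0^{2}} = 218 + 58 \sqrt{\frac{196}{121} + 0} = 218 + 58 \sqrt{\frac{196}{121}} = 218 + 58 \cdot \frac{14}{11} = 218 + \frac{812}{11} = \frac{3210}{11}$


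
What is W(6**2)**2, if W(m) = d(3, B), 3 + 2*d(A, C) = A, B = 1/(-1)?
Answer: 0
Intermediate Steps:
B = -1
d(A, C) = -3/2 + A/2
W(m) = 0 (W(m) = -3/2 + (1/2)*3 = -3/2 + 3/2 = 0)
W(6**2)**2 = 0**2 = 0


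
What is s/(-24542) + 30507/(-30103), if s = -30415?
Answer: 23839993/105541118 ≈ 0.22588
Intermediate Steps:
s/(-24542) + 30507/(-30103) = -30415/(-24542) + 30507/(-30103) = -30415*(-1/24542) + 30507*(-1/30103) = 4345/3506 - 30507/30103 = 23839993/105541118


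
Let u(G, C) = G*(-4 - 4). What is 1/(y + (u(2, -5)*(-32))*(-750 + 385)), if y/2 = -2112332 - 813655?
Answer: -1/6038854 ≈ -1.6559e-7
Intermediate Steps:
u(G, C) = -8*G (u(G, C) = G*(-8) = -8*G)
y = -5851974 (y = 2*(-2112332 - 813655) = 2*(-2925987) = -5851974)
1/(y + (u(2, -5)*(-32))*(-750 + 385)) = 1/(-5851974 + (-8*2*(-32))*(-750 + 385)) = 1/(-5851974 - 16*(-32)*(-365)) = 1/(-5851974 + 512*(-365)) = 1/(-5851974 - 186880) = 1/(-6038854) = -1/6038854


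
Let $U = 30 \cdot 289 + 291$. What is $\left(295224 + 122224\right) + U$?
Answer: $426409$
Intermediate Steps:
$U = 8961$ ($U = 8670 + 291 = 8961$)
$\left(295224 + 122224\right) + U = \left(295224 + 122224\right) + 8961 = 417448 + 8961 = 426409$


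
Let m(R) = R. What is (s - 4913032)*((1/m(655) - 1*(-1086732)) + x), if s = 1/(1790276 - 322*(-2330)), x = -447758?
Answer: -5223955083966012438621/1664051080 ≈ -3.1393e+12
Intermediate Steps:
s = 1/2540536 (s = 1/(1790276 + 750260) = 1/2540536 ≈ 3.9362e-7)
(s - 4913032)*((1/m(655) - 1*(-1086732)) + x) = (1/2540536 - 4913032)*((1/655 - 1*(-1086732)) - 447758) = -12481734665151*((1/655 + 1086732) - 447758)/2540536 = -12481734665151*(711809461/655 - 447758)/2540536 = -12481734665151/2540536*418527971/655 = -5223955083966012438621/1664051080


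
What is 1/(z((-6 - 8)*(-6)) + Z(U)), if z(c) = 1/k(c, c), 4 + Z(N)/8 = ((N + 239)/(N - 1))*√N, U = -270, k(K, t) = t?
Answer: -16576221228/647414243809 - 1422658944*I*√30/647414243809 ≈ -0.025604 - 0.012036*I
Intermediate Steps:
Z(N) = -32 + 8*√N*(239 + N)/(-1 + N) (Z(N) = -32 + 8*(((N + 239)/(N - 1))*√N) = -32 + 8*(((239 + N)/(-1 + N))*√N) = -32 + 8*(√N*(239 + N)/(-1 + N)) = -32 + 8*√N*(239 + N)/(-1 + N))
z(c) = 1/c
1/(z((-6 - 8)*(-6)) + Z(U)) = 1/(1/((-6 - 8)*(-6)) + 8*(4 + (-270)^(3/2) - 4*(-270) + 239*√(-270))/(-1 - 270)) = 1/(1/(-14*(-6)) + 8*(4 - 810*I*√30 + 1080 + 239*(3*I*√30))/(-271)) = 1/(1/84 + 8*(-1/271)*(4 - 810*I*√30 + 1080 + 717*I*√30)) = 1/(1/84 + 8*(-1/271)*(1084 - 93*I*√30)) = 1/(1/84 + (-32 + 744*I*√30/271)) = 1/(-2687/84 + 744*I*√30/271)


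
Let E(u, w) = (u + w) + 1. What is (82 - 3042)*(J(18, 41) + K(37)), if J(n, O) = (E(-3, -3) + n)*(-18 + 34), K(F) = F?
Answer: -725200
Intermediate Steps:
E(u, w) = 1 + u + w
J(n, O) = -80 + 16*n (J(n, O) = ((1 - 3 - 3) + n)*(-18 + 34) = (-5 + n)*16 = -80 + 16*n)
(82 - 3042)*(J(18, 41) + K(37)) = (82 - 3042)*((-80 + 16*18) + 37) = -2960*((-80 + 288) + 37) = -2960*(208 + 37) = -2960*245 = -725200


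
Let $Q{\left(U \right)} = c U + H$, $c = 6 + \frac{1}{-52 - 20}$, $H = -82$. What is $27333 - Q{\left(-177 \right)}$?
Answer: $\frac{683389}{24} \approx 28475.0$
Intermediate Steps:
$c = \frac{431}{72}$ ($c = 6 + \frac{1}{-72} = 6 - \frac{1}{72} = \frac{431}{72} \approx 5.9861$)
$Q{\left(U \right)} = -82 + \frac{431 U}{72}$ ($Q{\left(U \right)} = \frac{431 U}{72} - 82 = -82 + \frac{431 U}{72}$)
$27333 - Q{\left(-177 \right)} = 27333 - \left(-82 + \frac{431}{72} \left(-177\right)\right) = 27333 - \left(-82 - \frac{25429}{24}\right) = 27333 - - \frac{27397}{24} = 27333 + \frac{27397}{24} = \frac{683389}{24}$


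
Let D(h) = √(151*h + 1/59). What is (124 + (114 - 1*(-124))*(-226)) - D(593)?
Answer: -53664 - √311699242/59 ≈ -53963.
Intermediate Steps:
D(h) = √(1/59 + 151*h) (D(h) = √(151*h + 1/59) = √(1/59 + 151*h))
(124 + (114 - 1*(-124))*(-226)) - D(593) = (124 + (114 - 1*(-124))*(-226)) - √(59 + 525631*593)/59 = (124 + (114 + 124)*(-226)) - √(59 + 311699183)/59 = (124 + 238*(-226)) - √311699242/59 = (124 - 53788) - √311699242/59 = -53664 - √311699242/59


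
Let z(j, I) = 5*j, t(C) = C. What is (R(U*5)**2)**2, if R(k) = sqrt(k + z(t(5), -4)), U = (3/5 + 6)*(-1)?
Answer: 64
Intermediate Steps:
U = -33/5 (U = (3*(1/5) + 6)*(-1) = (3/5 + 6)*(-1) = (33/5)*(-1) = -33/5 ≈ -6.6000)
R(k) = sqrt(25 + k) (R(k) = sqrt(k + 5*5) = sqrt(k + 25) = sqrt(25 + k))
(R(U*5)**2)**2 = ((sqrt(25 - 33/5*5))**2)**2 = ((sqrt(25 - 33))**2)**2 = ((sqrt(-8))**2)**2 = ((2*I*sqrt(2))**2)**2 = (-8)**2 = 64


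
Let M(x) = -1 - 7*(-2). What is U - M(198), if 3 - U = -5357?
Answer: 5347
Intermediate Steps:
U = 5360 (U = 3 - 1*(-5357) = 3 + 5357 = 5360)
M(x) = 13 (M(x) = -1 + 14 = 13)
U - M(198) = 5360 - 1*13 = 5360 - 13 = 5347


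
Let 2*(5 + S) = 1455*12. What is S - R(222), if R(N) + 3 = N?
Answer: 8506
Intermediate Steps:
R(N) = -3 + N
S = 8725 (S = -5 + (1455*12)/2 = -5 + (½)*17460 = -5 + 8730 = 8725)
S - R(222) = 8725 - (-3 + 222) = 8725 - 1*219 = 8725 - 219 = 8506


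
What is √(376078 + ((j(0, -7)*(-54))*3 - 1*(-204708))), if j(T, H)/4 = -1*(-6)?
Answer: √576898 ≈ 759.54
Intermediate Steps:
j(T, H) = 24 (j(T, H) = 4*(-1*(-6)) = 4*6 = 24)
√(376078 + ((j(0, -7)*(-54))*3 - 1*(-204708))) = √(376078 + ((24*(-54))*3 - 1*(-204708))) = √(376078 + (-1296*3 + 204708)) = √(376078 + (-3888 + 204708)) = √(376078 + 200820) = √576898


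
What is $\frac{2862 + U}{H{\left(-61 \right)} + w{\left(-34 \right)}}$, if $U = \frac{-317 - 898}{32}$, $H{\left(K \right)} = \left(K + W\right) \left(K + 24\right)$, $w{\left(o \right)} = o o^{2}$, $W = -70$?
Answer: $- \frac{90369}{1102624} \approx -0.081958$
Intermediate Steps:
$w{\left(o \right)} = o^{3}$
$H{\left(K \right)} = \left(-70 + K\right) \left(24 + K\right)$ ($H{\left(K \right)} = \left(K - 70\right) \left(K + 24\right) = \left(-70 + K\right) \left(24 + K\right)$)
$U = - \frac{1215}{32}$ ($U = \left(-1215\right) \frac{1}{32} = - \frac{1215}{32} \approx -37.969$)
$\frac{2862 + U}{H{\left(-61 \right)} + w{\left(-34 \right)}} = \frac{2862 - \frac{1215}{32}}{\left(-1680 + \left(-61\right)^{2} - -2806\right) + \left(-34\right)^{3}} = \frac{90369}{32 \left(\left(-1680 + 3721 + 2806\right) - 39304\right)} = \frac{90369}{32 \left(4847 - 39304\right)} = \frac{90369}{32 \left(-34457\right)} = \frac{90369}{32} \left(- \frac{1}{34457}\right) = - \frac{90369}{1102624}$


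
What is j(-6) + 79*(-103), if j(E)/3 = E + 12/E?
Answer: -8161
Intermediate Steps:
j(E) = 3*E + 36/E (j(E) = 3*(E + 12/E) = 3*E + 36/E)
j(-6) + 79*(-103) = (3*(-6) + 36/(-6)) + 79*(-103) = (-18 + 36*(-1/6)) - 8137 = (-18 - 6) - 8137 = -24 - 8137 = -8161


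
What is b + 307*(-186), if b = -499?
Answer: -57601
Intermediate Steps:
b + 307*(-186) = -499 + 307*(-186) = -499 - 57102 = -57601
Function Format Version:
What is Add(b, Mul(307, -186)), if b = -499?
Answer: -57601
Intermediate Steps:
Add(b, Mul(307, -186)) = Add(-499, Mul(307, -186)) = Add(-499, -57102) = -57601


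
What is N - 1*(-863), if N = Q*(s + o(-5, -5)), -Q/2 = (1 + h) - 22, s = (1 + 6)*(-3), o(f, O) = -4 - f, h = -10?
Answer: -377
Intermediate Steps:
s = -21 (s = 7*(-3) = -21)
Q = 62 (Q = -2*((1 - 10) - 22) = -2*(-9 - 22) = -2*(-31) = 62)
N = -1240 (N = 62*(-21 + (-4 - 1*(-5))) = 62*(-21 + (-4 + 5)) = 62*(-21 + 1) = 62*(-20) = -1240)
N - 1*(-863) = -1240 - 1*(-863) = -1240 + 863 = -377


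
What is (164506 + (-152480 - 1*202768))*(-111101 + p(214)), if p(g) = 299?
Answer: 21134595084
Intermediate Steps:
(164506 + (-152480 - 1*202768))*(-111101 + p(214)) = (164506 + (-152480 - 1*202768))*(-111101 + 299) = (164506 + (-152480 - 202768))*(-110802) = (164506 - 355248)*(-110802) = -190742*(-110802) = 21134595084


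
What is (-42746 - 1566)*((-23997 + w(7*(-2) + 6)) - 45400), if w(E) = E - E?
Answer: 3075119864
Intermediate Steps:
w(E) = 0
(-42746 - 1566)*((-23997 + w(7*(-2) + 6)) - 45400) = (-42746 - 1566)*((-23997 + 0) - 45400) = -44312*(-23997 - 45400) = -44312*(-69397) = 3075119864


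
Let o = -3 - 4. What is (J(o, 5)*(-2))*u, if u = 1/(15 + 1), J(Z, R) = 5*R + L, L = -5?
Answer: -5/2 ≈ -2.5000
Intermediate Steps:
o = -7
J(Z, R) = -5 + 5*R (J(Z, R) = 5*R - 5 = -5 + 5*R)
u = 1/16 ≈ 0.062500
(J(o, 5)*(-2))*u = ((-5 + 5*5)*(-2))*(1/16) = ((-5 + 25)*(-2))*(1/16) = (20*(-2))*(1/16) = -40*1/16 = -5/2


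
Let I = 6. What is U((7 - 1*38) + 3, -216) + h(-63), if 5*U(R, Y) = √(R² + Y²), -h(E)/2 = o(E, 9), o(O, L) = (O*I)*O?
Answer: -47628 + 4*√2965/5 ≈ -47584.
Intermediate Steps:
o(O, L) = 6*O² (o(O, L) = (O*6)*O = (6*O)*O = 6*O²)
h(E) = -12*E²
U(R, Y) = √(R² + Y²)/5
U((7 - 1*38) + 3, -216) + h(-63) = √(((7 - 1*38) + 3)² + (-216)²)/5 - 12*(-63)² = √(((7 - 38) + 3)² + 46656)/5 - 12*3969 = √((-31 + 3)² + 46656)/5 - 47628 = √((-28)² + 46656)/5 - 47628 = √(784 + 46656)/5 - 47628 = √47440/5 - 47628 = (4*√2965)/5 - 47628 = 4*√2965/5 - 47628 = -47628 + 4*√2965/5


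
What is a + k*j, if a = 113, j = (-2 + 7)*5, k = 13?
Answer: 438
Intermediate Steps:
j = 25 (j = 5*5 = 25)
a + k*j = 113 + 13*25 = 113 + 325 = 438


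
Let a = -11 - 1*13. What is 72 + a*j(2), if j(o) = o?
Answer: 24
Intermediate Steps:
a = -24 (a = -11 - 13 = -24)
72 + a*j(2) = 72 - 24*2 = 72 - 48 = 24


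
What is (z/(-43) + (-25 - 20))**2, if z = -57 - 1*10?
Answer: 3489424/1849 ≈ 1887.2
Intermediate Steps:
z = -67 (z = -57 - 10 = -67)
(z/(-43) + (-25 - 20))**2 = (-67/(-43) + (-25 - 20))**2 = (-67*(-1/43) - 45)**2 = (67/43 - 45)**2 = (-1868/43)**2 = 3489424/1849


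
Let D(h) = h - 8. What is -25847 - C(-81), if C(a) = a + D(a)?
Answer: -25677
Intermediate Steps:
D(h) = -8 + h
C(a) = -8 + 2*a (C(a) = a + (-8 + a) = -8 + 2*a)
-25847 - C(-81) = -25847 - (-8 + 2*(-81)) = -25847 - (-8 - 162) = -25847 - 1*(-170) = -25847 + 170 = -25677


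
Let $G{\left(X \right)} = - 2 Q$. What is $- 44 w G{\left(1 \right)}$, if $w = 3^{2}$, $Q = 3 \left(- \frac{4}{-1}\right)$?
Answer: $9504$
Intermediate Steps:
$Q = 12$ ($Q = 3 \left(\left(-4\right) \left(-1\right)\right) = 3 \cdot 4 = 12$)
$w = 9$
$G{\left(X \right)} = -24$ ($G{\left(X \right)} = \left(-2\right) 12 = -24$)
$- 44 w G{\left(1 \right)} = \left(-44\right) 9 \left(-24\right) = \left(-396\right) \left(-24\right) = 9504$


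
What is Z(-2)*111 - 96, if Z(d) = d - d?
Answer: -96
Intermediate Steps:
Z(d) = 0
Z(-2)*111 - 96 = 0*111 - 96 = 0 - 96 = -96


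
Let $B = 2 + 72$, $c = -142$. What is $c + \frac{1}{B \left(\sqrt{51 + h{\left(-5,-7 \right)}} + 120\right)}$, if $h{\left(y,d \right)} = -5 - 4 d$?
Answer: $- \frac{37634372}{265031} - \frac{\sqrt{74}}{1060124} \approx -142.0$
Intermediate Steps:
$B = 74$
$c + \frac{1}{B \left(\sqrt{51 + h{\left(-5,-7 \right)}} + 120\right)} = -142 + \frac{1}{74 \left(\sqrt{51 - -23} + 120\right)} = -142 + \frac{1}{74 \left(\sqrt{51 + \left(-5 + 28\right)} + 120\right)} = -142 + \frac{1}{74 \left(\sqrt{51 + 23} + 120\right)} = -142 + \frac{1}{74 \left(\sqrt{74} + 120\right)} = -142 + \frac{1}{74 \left(120 + \sqrt{74}\right)}$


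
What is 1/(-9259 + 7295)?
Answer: -1/1964 ≈ -0.00050917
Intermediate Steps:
1/(-9259 + 7295) = 1/(-1964) = -1/1964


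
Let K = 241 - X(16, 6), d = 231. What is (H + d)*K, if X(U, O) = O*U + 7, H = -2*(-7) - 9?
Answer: 32568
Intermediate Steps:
H = 5 (H = 14 - 9 = 5)
X(U, O) = 7 + O*U
K = 138 (K = 241 - (7 + 6*16) = 241 - (7 + 96) = 241 - 1*103 = 241 - 103 = 138)
(H + d)*K = (5 + 231)*138 = 236*138 = 32568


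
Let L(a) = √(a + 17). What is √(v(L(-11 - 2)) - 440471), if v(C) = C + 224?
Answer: 13*I*√2605 ≈ 663.51*I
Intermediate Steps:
L(a) = √(17 + a)
v(C) = 224 + C
√(v(L(-11 - 2)) - 440471) = √((224 + √(17 + (-11 - 2))) - 440471) = √((224 + √(17 - 13)) - 440471) = √((224 + √4) - 440471) = √((224 + 2) - 440471) = √(226 - 440471) = √(-440245) = 13*I*√2605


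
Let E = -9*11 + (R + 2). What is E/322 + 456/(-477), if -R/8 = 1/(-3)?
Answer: -63943/51198 ≈ -1.2489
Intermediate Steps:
R = 8/3 (R = -8/(-3) = -8*(-1/3) = 8/3 ≈ 2.6667)
E = -283/3 (E = -9*11 + (8/3 + 2) = -99 + 14/3 = -283/3 ≈ -94.333)
E/322 + 456/(-477) = -283/3/322 + 456/(-477) = -283/3*1/322 + 456*(-1/477) = -283/966 - 152/159 = -63943/51198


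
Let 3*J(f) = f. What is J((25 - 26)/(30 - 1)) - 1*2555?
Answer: -222286/87 ≈ -2555.0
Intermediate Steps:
J(f) = f/3
J((25 - 26)/(30 - 1)) - 1*2555 = ((25 - 26)/(30 - 1))/3 - 1*2555 = (-1/29)/3 - 2555 = (-1*1/29)/3 - 2555 = (1/3)*(-1/29) - 2555 = -1/87 - 2555 = -222286/87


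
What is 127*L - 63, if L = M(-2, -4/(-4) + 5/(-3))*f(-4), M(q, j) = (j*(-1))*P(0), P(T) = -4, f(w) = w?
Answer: 3875/3 ≈ 1291.7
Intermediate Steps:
M(q, j) = 4*j (M(q, j) = (j*(-1))*(-4) = -j*(-4) = 4*j)
L = 32/3 (L = (4*(-4/(-4) + 5/(-3)))*(-4) = (4*(-4*(-¼) + 5*(-⅓)))*(-4) = (4*(1 - 5/3))*(-4) = (4*(-⅔))*(-4) = -8/3*(-4) = 32/3 ≈ 10.667)
127*L - 63 = 127*(32/3) - 63 = 4064/3 - 63 = 3875/3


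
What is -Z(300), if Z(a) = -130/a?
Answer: 13/30 ≈ 0.43333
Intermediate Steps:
-Z(300) = -(-130)/300 = -1*(-13/30) = 13/30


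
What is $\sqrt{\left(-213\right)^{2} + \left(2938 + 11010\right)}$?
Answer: $\sqrt{59317} \approx 243.55$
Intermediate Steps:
$\sqrt{\left(-213\right)^{2} + \left(2938 + 11010\right)} = \sqrt{45369 + 13948} = \sqrt{59317}$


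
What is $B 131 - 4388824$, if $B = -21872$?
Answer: $-7254056$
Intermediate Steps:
$B 131 - 4388824 = \left(-21872\right) 131 - 4388824 = -2865232 - 4388824 = -7254056$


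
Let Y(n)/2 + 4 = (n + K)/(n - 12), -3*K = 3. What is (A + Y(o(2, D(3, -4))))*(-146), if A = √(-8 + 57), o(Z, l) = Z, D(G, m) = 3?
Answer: 876/5 ≈ 175.20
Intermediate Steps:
K = -1 (K = -⅓*3 = -1)
Y(n) = -8 + 2*(-1 + n)/(-12 + n) (Y(n) = -8 + 2*((n - 1)/(n - 12)) = -8 + 2*((-1 + n)/(-12 + n)) = -8 + 2*(-1 + n)/(-12 + n))
A = 7 (A = √49 = 7)
(A + Y(o(2, D(3, -4))))*(-146) = (7 + 2*(47 - 3*2)/(-12 + 2))*(-146) = (7 + 2*(47 - 6)/(-10))*(-146) = (7 + 2*(-⅒)*41)*(-146) = (7 - 41/5)*(-146) = -6/5*(-146) = 876/5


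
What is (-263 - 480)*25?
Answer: -18575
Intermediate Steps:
(-263 - 480)*25 = -743*25 = -18575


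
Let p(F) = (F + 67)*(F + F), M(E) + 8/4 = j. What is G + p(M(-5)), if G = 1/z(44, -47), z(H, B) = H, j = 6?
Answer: 24993/44 ≈ 568.02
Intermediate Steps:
M(E) = 4 (M(E) = -2 + 6 = 4)
G = 1/44 ≈ 0.022727
p(F) = 2*F*(67 + F) (p(F) = (67 + F)*(2*F) = 2*F*(67 + F))
G + p(M(-5)) = 1/44 + 2*4*(67 + 4) = 1/44 + 2*4*71 = 1/44 + 568 = 24993/44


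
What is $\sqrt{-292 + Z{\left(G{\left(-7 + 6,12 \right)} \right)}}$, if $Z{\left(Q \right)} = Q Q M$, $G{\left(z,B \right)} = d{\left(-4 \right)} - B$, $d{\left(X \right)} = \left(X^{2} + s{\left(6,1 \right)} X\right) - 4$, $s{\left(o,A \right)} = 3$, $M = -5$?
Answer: $2 i \sqrt{253} \approx 31.812 i$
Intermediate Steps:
$d{\left(X \right)} = -4 + X^{2} + 3 X$ ($d{\left(X \right)} = \left(X^{2} + 3 X\right) - 4 = -4 + X^{2} + 3 X$)
$G{\left(z,B \right)} = - B$ ($G{\left(z,B \right)} = \left(-4 + \left(-4\right)^{2} + 3 \left(-4\right)\right) - B = \left(-4 + 16 - 12\right) - B = 0 - B = - B$)
$Z{\left(Q \right)} = - 5 Q^{2}$ ($Z{\left(Q \right)} = Q Q \left(-5\right) = Q^{2} \left(-5\right) = - 5 Q^{2}$)
$\sqrt{-292 + Z{\left(G{\left(-7 + 6,12 \right)} \right)}} = \sqrt{-292 - 5 \left(\left(-1\right) 12\right)^{2}} = \sqrt{-292 - 5 \left(-12\right)^{2}} = \sqrt{-292 - 720} = \sqrt{-1012} = 2 i \sqrt{253}$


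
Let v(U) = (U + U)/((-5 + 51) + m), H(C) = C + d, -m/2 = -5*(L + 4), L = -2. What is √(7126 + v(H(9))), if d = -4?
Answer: √7760379/33 ≈ 84.417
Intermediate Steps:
m = 20 (m = -(-10)*(-2 + 4) = -(-10)*2 = -2*(-10) = 20)
H(C) = -4 + C (H(C) = C - 4 = -4 + C)
v(U) = U/33 (v(U) = (U + U)/((-5 + 51) + 20) = (2*U)/(46 + 20) = (2*U)/66 = (2*U)*(1/66) = U/33)
√(7126 + v(H(9))) = √(7126 + (-4 + 9)/33) = √(7126 + (1/33)*5) = √(7126 + 5/33) = √(235163/33) = √7760379/33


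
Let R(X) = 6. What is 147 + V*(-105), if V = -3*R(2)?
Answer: 2037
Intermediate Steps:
V = -18 (V = -3*6 = -18)
147 + V*(-105) = 147 - 18*(-105) = 147 + 1890 = 2037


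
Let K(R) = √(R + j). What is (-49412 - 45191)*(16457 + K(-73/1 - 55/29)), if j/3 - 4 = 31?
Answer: -1556881571 - 283809*√2813/29 ≈ -1.5574e+9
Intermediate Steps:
j = 105 (j = 12 + 3*31 = 12 + 93 = 105)
K(R) = √(105 + R) (K(R) = √(R + 105) = √(105 + R))
(-49412 - 45191)*(16457 + K(-73/1 - 55/29)) = (-49412 - 45191)*(16457 + √(105 + (-73/1 - 55/29))) = -94603*(16457 + √(105 + (-73*1 - 55*1/29))) = -94603*(16457 + √(105 + (-73 - 55/29))) = -94603*(16457 + √(105 - 2172/29)) = -94603*(16457 + √(873/29)) = -94603*(16457 + 3*√2813/29) = -1556881571 - 283809*√2813/29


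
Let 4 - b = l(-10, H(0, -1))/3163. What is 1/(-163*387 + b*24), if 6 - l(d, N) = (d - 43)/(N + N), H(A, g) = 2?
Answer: -3163/199222017 ≈ -1.5877e-5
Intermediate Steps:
l(d, N) = 6 - (-43 + d)/(2*N) (l(d, N) = 6 - (d - 43)/(N + N) = 6 - (-43 + d)/(2*N))
b = 50531/12652 (b = 4 - (1/2)*(43 - 1*(-10) + 12*2)/2/3163 = 4 - (1/2)*(1/2)*(43 + 10 + 24)/3163 = 4 - (1/2)*(1/2)*77/3163 = 4 - 77/(4*3163) = 4 - 1*77/12652 = 4 - 77/12652 = 50531/12652 ≈ 3.9939)
1/(-163*387 + b*24) = 1/(-163*387 + (50531/12652)*24) = 1/(-63081 + 303186/3163) = 1/(-199222017/3163) = -3163/199222017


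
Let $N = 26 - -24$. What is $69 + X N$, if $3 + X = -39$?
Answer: $-2031$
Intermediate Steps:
$X = -42$ ($X = -3 - 39 = -42$)
$N = 50$ ($N = 26 + 24 = 50$)
$69 + X N = 69 - 2100 = -2031$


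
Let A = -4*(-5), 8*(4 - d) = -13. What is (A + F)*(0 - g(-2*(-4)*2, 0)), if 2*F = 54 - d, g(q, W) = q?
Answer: -707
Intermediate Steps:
d = 45/8 (d = 4 - ⅛*(-13) = 4 + 13/8 = 45/8 ≈ 5.6250)
F = 387/16 (F = (54 - 1*45/8)/2 = (54 - 45/8)/2 = (½)*(387/8) = 387/16 ≈ 24.188)
A = 20
(A + F)*(0 - g(-2*(-4)*2, 0)) = (20 + 387/16)*(0 - (-2*(-4))*2) = 707*(0 - 8*2)/16 = 707*(0 - 1*16)/16 = 707*(0 - 16)/16 = (707/16)*(-16) = -707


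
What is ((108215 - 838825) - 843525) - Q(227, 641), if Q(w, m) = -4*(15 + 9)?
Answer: -1574039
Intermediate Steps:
Q(w, m) = -96 (Q(w, m) = -4*24 = -96)
((108215 - 838825) - 843525) - Q(227, 641) = ((108215 - 838825) - 843525) - 1*(-96) = (-730610 - 843525) + 96 = -1574135 + 96 = -1574039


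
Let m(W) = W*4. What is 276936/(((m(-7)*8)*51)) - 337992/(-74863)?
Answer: -702959965/35634788 ≈ -19.727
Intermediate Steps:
m(W) = 4*W
276936/(((m(-7)*8)*51)) - 337992/(-74863) = 276936/((((4*(-7))*8)*51)) - 337992/(-74863) = 276936/((-28*8*51)) - 337992*(-1/74863) = 276936/((-224*51)) + 337992/74863 = 276936/(-11424) + 337992/74863 = 276936*(-1/11424) + 337992/74863 = -11539/476 + 337992/74863 = -702959965/35634788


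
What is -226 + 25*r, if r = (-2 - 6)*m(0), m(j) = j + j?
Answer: -226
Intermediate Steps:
m(j) = 2*j
r = 0 (r = (-2 - 6)*(2*0) = -8*0 = 0)
-226 + 25*r = -226 + 25*0 = -226 + 0 = -226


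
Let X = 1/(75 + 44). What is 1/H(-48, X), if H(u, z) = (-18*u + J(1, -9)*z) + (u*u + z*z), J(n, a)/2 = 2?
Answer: 14161/44862525 ≈ 0.00031565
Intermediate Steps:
J(n, a) = 4 (J(n, a) = 2*2 = 4)
X = 1/119 ≈ 0.0084034
H(u, z) = u² + z² - 18*u + 4*z (H(u, z) = (-18*u + 4*z) + (u*u + z*z) = (-18*u + 4*z) + (u² + z²) = u² + z² - 18*u + 4*z)
1/H(-48, X) = 1/((-48)² + (1/119)² - 18*(-48) + 4*(1/119)) = 1/(2304 + 1/14161 + 864 + 4/119) = 1/(44862525/14161) = 14161/44862525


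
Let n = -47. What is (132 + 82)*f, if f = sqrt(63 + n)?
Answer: 856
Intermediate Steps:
f = 4 (f = sqrt(63 - 47) = sqrt(16) = 4)
(132 + 82)*f = (132 + 82)*4 = 214*4 = 856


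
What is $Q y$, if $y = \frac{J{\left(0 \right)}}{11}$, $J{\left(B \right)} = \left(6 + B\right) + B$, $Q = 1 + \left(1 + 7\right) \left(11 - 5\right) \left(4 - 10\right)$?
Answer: $- \frac{1722}{11} \approx -156.55$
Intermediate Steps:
$Q = -287$ ($Q = 1 + 8 \left(11 - 5\right) \left(-6\right) = 1 + 8 \cdot 6 \left(-6\right) = 1 + 48 \left(-6\right) = 1 - 288 = -287$)
$J{\left(B \right)} = 6 + 2 B$
$y = \frac{6}{11}$ ($y = \frac{6 + 2 \cdot 0}{11} = \left(6 + 0\right) \frac{1}{11} = 6 \cdot \frac{1}{11} = \frac{6}{11} \approx 0.54545$)
$Q y = \left(-287\right) \frac{6}{11} = - \frac{1722}{11}$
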